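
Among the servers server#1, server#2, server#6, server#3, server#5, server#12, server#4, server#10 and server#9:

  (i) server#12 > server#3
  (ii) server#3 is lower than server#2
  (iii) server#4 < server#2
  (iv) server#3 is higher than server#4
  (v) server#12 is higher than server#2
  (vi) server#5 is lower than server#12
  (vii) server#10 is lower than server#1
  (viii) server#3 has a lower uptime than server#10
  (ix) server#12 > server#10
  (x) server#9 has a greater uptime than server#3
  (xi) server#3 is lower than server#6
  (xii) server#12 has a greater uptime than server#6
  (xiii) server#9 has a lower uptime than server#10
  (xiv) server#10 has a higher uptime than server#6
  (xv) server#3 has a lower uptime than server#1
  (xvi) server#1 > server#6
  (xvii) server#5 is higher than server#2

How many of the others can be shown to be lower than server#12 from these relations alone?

7

Directly below server#12: server#3, server#2, server#6, server#5, server#10.
One step further: server#4, server#9 (7 so far).
No other element is forced below server#12 by the given relations, so the count is 7.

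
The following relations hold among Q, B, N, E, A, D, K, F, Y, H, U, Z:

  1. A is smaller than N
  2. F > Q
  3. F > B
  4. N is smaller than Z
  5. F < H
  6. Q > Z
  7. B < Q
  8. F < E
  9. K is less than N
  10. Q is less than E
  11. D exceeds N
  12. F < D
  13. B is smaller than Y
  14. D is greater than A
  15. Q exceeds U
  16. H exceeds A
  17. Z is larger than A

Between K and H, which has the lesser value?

K

The relevant relations are K < N; N < Z; Z < Q; Q < F; F < H.
Together: K < N < Z < Q < F < H.
So K < H; K is the smaller of the two.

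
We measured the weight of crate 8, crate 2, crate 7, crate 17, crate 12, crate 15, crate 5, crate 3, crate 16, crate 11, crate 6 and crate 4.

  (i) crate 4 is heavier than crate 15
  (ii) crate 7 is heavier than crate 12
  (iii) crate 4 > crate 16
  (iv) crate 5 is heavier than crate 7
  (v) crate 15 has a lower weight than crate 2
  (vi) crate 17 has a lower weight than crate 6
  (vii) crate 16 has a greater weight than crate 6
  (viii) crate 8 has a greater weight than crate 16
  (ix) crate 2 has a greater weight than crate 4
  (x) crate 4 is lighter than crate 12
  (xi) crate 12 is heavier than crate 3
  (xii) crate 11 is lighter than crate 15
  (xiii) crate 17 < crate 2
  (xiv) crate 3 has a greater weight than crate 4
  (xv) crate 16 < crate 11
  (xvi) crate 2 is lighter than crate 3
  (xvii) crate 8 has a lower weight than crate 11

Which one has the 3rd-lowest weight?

The consecutive relations fix a unique order: crate 17 < crate 6 < crate 16 < crate 8 < crate 11 < crate 15 < crate 4 < crate 2 < crate 3 < crate 12 < crate 7 < crate 5.
The 3rd smallest is crate 16.

crate 16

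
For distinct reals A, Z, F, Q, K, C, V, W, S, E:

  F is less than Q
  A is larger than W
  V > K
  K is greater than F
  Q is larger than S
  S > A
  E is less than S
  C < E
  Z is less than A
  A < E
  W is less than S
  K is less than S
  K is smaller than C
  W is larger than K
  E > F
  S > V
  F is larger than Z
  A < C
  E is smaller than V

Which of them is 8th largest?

K

The consecutive relations fix a unique order: Z < F < K < W < A < C < E < V < S < Q.
The 8th largest is K.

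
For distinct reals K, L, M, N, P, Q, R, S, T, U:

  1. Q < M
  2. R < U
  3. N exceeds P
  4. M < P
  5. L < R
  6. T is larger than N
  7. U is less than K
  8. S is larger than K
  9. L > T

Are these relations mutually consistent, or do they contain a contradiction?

The single ordering Q < M < P < N < T < L < R < U < K < S satisfies every listed relation, so no contradiction arises.

consistent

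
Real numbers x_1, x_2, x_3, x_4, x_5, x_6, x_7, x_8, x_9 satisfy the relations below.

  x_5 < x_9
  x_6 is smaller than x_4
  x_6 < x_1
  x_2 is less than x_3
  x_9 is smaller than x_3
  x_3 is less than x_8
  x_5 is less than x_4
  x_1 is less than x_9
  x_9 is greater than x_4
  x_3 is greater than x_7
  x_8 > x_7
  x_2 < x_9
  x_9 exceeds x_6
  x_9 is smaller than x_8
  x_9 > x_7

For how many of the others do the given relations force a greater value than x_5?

4

From x_5 the given relations immediately reach x_4, x_9.
From those, x_3, x_8 — 4 in total.
Nothing else is reachable above x_5; 4 in all.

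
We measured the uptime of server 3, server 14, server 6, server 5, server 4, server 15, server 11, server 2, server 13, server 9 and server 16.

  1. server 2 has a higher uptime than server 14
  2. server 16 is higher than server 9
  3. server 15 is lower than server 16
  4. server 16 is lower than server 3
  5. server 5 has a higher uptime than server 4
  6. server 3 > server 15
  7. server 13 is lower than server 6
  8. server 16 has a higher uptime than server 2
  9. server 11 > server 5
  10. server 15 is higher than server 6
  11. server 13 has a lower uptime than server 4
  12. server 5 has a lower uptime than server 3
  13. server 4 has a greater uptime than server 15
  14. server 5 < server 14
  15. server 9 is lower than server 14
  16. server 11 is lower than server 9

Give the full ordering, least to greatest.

The consecutive links are each given: server 13 < server 6; server 6 < server 15; server 15 < server 4; server 4 < server 5; server 5 < server 11; server 11 < server 9; server 9 < server 14; server 14 < server 2; server 2 < server 16; server 16 < server 3.

server 13 < server 6 < server 15 < server 4 < server 5 < server 11 < server 9 < server 14 < server 2 < server 16 < server 3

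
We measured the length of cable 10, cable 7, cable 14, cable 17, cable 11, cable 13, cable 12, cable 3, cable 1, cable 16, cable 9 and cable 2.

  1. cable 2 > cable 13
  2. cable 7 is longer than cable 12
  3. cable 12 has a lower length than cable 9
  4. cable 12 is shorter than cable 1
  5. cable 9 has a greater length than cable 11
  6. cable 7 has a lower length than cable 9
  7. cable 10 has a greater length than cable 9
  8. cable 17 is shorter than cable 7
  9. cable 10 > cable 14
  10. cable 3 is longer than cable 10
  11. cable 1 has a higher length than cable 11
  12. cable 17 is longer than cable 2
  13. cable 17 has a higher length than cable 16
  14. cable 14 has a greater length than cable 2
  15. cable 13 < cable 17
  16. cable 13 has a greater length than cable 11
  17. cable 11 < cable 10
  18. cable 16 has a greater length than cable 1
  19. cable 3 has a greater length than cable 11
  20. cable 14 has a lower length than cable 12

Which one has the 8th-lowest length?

Chaining the given pairs: cable 11 < cable 13 < cable 2 < cable 14 < cable 12 < cable 1 < cable 16 < cable 17 < cable 7 < cable 9 < cable 10 < cable 3.
The 8th smallest is cable 17.

cable 17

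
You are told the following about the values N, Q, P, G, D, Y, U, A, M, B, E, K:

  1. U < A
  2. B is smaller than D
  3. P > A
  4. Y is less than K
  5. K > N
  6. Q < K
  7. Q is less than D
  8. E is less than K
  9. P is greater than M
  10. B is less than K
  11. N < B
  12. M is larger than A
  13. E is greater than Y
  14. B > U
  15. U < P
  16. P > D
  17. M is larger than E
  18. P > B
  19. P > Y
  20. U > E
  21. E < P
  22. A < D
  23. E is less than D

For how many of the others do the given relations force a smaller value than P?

9

Directly below P: Y, E, U, B, A, M, D.
One step further: N, Q (9 so far).
Nothing else is reachable below P; 9 in all.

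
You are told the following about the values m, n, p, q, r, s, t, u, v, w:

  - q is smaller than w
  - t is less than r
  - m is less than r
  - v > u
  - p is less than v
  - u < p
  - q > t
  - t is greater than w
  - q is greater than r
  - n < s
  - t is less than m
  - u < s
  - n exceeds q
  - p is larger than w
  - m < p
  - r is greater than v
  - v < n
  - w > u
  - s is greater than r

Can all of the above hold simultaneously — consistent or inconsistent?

inconsistent

Chaining the given relations yields w < t < m < p < v < r < q, so w < q. But one relation states q < w. These cannot both hold.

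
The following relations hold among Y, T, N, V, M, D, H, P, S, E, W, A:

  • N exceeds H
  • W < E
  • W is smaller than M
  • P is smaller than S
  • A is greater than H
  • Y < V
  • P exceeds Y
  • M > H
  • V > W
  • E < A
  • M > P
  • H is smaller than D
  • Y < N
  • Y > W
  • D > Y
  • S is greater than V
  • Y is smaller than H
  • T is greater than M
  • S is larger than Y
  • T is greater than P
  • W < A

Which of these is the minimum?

W

E is not least since W < E; Y is not least since W < Y; H is not least since Y < H; D is not least since H < D; V is not least since W < V; P is not least since Y < P; M is not least since H < M; S is not least since Y < S; N is not least since H < N; T is not least since M < T; A is not least since W < A.
Only W has nothing below it, so W is the minimum.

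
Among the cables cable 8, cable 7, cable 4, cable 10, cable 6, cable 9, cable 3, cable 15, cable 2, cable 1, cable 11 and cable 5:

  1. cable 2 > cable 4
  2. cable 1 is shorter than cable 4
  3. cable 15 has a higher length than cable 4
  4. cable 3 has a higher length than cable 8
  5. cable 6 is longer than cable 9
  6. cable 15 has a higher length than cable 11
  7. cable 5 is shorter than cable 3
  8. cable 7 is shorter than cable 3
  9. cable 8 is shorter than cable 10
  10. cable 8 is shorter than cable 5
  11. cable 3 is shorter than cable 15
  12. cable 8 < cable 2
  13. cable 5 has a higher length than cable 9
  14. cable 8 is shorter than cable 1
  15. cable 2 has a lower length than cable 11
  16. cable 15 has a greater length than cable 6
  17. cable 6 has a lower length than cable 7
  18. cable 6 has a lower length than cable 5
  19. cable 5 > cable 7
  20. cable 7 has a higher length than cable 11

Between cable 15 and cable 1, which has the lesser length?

cable 1

Following the relations from cable 1: cable 1 < cable 4 < cable 2 < cable 11 < cable 7 < cable 5 < cable 3 < cable 15.
So cable 1 < cable 15; cable 1 is the shorter of the two.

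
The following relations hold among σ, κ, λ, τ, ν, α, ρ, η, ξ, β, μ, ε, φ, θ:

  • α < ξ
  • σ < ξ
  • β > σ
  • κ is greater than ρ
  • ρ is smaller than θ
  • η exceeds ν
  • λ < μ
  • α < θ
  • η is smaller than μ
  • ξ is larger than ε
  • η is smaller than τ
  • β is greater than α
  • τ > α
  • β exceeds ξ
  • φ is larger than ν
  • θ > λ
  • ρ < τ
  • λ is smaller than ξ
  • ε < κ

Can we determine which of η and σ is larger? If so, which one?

Following every chain through η: above η we get μ, τ; below η we get ν.
σ is not reached, and no chain runs the other way from σ to η.
So the given relations leave the order of η and σ undetermined.

undetermined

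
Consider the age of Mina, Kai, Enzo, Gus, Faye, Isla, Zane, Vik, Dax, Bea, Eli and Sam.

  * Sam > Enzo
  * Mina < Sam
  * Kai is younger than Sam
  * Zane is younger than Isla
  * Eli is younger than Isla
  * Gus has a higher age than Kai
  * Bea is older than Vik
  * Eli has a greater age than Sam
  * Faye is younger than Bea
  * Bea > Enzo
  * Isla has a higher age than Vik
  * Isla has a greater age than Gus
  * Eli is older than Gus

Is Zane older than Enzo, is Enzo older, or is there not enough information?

undetermined

Following every chain through Zane: above Zane we get Isla.
Enzo is not reached, and no chain runs the other way from Enzo to Zane.
So the given relations leave the order of Zane and Enzo undetermined.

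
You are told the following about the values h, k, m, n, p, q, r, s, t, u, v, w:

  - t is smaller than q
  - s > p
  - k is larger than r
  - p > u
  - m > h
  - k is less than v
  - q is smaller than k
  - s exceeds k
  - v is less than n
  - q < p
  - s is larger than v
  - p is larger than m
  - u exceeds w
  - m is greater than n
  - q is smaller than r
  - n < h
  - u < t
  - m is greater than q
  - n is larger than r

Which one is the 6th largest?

Chaining the given pairs: w < u < t < q < r < k < v < n < h < m < p < s.
Counting 6 from the largest end gives v.

v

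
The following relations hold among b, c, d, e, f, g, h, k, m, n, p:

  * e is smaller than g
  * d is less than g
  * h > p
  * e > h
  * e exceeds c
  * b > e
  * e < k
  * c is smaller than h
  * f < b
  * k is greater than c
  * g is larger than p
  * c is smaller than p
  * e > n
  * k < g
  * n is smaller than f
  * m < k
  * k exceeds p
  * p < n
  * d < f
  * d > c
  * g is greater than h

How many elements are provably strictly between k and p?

3

Chaining upward from p reaches: h, n, e, f, b, g.
Chaining downward from k reaches: c, h, n, m, e.
Strictly between p and k are those in both lists: h, n, e — 3 elements.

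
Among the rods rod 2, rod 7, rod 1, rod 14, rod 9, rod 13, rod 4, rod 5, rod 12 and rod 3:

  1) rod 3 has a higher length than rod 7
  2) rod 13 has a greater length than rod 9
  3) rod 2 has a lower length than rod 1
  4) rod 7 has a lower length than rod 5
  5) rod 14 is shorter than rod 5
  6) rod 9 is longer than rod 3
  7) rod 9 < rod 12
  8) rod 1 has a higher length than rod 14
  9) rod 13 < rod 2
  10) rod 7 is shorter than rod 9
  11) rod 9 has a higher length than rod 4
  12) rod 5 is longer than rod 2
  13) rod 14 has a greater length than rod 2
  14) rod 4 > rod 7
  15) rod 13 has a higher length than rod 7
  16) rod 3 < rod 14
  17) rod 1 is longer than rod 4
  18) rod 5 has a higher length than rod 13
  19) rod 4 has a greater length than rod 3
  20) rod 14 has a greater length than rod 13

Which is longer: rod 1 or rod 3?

Link the given pairs in sequence: rod 3 < rod 9; rod 9 < rod 13; rod 13 < rod 2; rod 2 < rod 14; rod 14 < rod 1.
Chaining these gives rod 3 < rod 9 < rod 13 < rod 2 < rod 14 < rod 1.
So rod 3 < rod 1; rod 1 is the longer of the two.

rod 1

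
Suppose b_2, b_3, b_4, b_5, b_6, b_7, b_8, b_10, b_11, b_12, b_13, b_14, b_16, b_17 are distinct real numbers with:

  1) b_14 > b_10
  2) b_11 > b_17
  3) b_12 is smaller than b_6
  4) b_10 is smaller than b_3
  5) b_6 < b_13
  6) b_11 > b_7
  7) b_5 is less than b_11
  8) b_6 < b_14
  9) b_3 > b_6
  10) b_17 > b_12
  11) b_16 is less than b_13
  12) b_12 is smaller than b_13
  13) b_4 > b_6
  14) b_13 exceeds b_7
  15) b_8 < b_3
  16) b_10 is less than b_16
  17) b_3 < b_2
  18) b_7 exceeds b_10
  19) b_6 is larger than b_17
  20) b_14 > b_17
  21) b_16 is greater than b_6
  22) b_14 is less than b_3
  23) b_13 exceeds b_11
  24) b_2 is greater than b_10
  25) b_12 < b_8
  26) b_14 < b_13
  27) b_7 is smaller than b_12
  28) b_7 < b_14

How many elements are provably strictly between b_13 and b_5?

Chaining upward from b_5 reaches: b_11.
Chaining downward from b_13 reaches: b_10, b_7, b_12, b_17, b_11, b_6, b_16, b_14.
Strictly between b_5 and b_13 are those in both lists: b_11 — 1 element.

1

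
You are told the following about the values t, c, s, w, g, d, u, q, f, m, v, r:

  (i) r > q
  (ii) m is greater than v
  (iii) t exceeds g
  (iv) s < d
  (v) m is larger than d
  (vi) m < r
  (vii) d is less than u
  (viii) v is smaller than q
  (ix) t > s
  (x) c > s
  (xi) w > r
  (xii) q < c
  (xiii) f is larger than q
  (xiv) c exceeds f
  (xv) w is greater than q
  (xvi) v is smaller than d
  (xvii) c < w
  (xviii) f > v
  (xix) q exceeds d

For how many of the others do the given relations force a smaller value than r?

5

From r the given relations immediately reach q, m.
From those, v, d — 4 in total.
From those, s — 5 in total.
Nothing else is reachable below r; 5 in all.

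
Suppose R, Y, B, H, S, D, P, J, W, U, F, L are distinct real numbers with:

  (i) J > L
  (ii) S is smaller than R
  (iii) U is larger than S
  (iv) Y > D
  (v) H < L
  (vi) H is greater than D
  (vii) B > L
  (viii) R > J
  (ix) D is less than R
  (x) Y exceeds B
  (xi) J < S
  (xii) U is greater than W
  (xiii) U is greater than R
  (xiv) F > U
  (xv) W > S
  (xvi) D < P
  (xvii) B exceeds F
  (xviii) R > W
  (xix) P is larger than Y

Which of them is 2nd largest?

Y

Chaining the given pairs: D < H < L < J < S < W < R < U < F < B < Y < P.
Counting 2 from the largest end gives Y.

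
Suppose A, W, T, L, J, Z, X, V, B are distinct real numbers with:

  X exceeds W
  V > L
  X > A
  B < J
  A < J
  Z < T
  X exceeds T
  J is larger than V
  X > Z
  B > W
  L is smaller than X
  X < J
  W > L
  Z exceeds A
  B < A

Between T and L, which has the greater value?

T

The relevant relations are L < W; W < B; B < A; A < Z; Z < T.
Together: L < W < B < A < Z < T.
So L < T; T is the larger of the two.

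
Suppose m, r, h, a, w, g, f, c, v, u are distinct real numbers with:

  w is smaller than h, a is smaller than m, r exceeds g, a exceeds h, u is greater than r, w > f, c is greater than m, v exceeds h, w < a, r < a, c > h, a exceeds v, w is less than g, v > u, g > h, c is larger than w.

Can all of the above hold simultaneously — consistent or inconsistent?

consistent

The single ordering f < w < h < g < r < u < v < a < m < c satisfies every listed relation, so no contradiction arises.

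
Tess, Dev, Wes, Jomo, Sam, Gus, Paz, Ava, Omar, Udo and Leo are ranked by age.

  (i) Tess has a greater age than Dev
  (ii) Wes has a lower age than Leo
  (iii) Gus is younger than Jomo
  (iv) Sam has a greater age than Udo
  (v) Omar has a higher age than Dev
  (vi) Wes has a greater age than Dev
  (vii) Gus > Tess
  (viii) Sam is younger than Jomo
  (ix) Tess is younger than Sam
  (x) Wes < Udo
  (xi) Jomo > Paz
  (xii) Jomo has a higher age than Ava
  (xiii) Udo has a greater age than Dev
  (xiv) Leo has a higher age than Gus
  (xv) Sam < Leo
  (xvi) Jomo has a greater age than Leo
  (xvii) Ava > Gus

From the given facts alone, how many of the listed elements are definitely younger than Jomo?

From Jomo the given relations immediately reach Paz, Gus, Sam, Ava, Leo.
From those, Tess, Wes, Udo — 8 in total.
From those, Dev — 9 in total.
Nothing else is reachable below Jomo; 9 in all.

9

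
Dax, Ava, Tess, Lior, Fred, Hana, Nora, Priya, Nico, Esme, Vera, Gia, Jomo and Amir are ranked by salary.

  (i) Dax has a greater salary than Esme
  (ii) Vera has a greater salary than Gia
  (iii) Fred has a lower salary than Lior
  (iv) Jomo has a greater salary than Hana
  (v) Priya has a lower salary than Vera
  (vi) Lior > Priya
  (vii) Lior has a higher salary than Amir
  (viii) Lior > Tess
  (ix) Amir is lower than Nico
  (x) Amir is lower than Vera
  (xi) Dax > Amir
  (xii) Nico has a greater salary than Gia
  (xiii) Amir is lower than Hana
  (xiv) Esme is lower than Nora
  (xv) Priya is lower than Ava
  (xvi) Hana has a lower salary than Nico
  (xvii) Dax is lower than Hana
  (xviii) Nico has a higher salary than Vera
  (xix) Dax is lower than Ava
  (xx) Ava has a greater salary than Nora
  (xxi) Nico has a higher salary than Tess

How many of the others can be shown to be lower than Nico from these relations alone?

Directly below Nico: Amir, Gia, Tess, Hana, Vera.
One step further: Priya, Dax (7 so far).
One step further: Esme (8 so far).
No other element is forced below Nico by the given relations, so the count is 8.

8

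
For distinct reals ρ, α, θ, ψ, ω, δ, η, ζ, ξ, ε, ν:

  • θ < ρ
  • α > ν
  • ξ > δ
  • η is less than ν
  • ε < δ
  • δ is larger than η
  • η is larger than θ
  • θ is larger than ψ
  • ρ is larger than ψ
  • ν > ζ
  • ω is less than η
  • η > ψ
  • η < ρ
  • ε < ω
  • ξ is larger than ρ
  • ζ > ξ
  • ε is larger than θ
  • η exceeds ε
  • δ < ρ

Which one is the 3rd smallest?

ε

The consecutive relations fix a unique order: ψ < θ < ε < ω < η < δ < ρ < ξ < ζ < ν < α.
Counting 3 from the smallest end gives ε.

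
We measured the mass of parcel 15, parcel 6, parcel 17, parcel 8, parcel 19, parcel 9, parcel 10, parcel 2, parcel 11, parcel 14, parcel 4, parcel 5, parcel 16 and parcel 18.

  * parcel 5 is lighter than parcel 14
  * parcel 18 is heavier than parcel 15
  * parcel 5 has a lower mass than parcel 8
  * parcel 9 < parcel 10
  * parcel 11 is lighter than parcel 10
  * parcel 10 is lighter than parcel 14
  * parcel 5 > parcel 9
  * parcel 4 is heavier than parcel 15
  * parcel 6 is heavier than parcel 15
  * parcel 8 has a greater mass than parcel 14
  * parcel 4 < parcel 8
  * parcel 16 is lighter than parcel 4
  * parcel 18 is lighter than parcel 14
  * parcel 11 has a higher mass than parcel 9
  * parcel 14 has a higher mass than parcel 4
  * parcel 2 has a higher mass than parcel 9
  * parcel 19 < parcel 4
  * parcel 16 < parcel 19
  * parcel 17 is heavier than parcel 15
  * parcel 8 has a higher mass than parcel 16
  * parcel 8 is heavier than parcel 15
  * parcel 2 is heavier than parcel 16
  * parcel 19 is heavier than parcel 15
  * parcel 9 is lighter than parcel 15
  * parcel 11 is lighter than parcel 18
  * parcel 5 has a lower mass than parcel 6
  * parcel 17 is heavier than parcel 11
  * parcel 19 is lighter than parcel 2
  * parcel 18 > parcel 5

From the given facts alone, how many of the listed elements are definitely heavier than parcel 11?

5

The elements the relations force above parcel 11 are parcel 10, parcel 17, parcel 18, parcel 14, parcel 8 — no chain reaches any other.
That is 5.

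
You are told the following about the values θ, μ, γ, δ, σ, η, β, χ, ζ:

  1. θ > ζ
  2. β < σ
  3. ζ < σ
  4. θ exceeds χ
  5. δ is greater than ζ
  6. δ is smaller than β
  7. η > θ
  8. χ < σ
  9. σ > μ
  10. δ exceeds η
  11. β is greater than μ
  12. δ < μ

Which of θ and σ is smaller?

The relevant relations are θ < η; η < δ; δ < μ; μ < β; β < σ.
Together: θ < η < δ < μ < β < σ.
So θ < σ; θ is the smaller of the two.

θ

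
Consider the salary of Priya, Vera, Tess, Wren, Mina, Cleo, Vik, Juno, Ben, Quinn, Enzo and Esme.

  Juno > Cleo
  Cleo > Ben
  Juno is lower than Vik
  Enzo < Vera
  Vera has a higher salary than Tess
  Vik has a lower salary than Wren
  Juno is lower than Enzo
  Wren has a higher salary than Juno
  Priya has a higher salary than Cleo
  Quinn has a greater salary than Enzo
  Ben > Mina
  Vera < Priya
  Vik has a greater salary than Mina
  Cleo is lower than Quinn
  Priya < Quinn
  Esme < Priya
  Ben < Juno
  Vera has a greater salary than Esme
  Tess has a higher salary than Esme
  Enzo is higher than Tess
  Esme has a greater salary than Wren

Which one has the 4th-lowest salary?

Piecing the relations together gives one ordering: Mina < Ben < Cleo < Juno < Vik < Wren < Esme < Tess < Enzo < Vera < Priya < Quinn.
The 4th smallest is Juno.

Juno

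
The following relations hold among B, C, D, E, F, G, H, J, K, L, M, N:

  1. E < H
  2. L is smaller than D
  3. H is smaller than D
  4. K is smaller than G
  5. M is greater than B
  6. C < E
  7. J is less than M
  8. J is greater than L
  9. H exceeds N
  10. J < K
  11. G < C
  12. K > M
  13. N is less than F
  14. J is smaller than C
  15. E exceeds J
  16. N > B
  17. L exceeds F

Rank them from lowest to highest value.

The consecutive links are each given: B < N; N < F; F < L; L < J; J < M; M < K; K < G; G < C; C < E; E < H; H < D.

B < N < F < L < J < M < K < G < C < E < H < D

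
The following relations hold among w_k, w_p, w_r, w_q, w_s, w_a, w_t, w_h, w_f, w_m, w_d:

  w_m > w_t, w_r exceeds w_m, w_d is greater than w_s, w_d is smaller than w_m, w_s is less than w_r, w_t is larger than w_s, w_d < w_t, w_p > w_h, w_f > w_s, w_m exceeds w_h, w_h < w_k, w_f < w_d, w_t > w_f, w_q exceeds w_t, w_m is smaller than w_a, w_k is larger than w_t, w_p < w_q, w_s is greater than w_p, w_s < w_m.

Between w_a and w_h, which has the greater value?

w_h < w_p and w_p < w_s give w_h < w_s.
With w_s < w_f: w_h < w_p < w_s < w_f.
Then w_f < w_d extends the chain to w_d.
Then w_d < w_t extends the chain to w_t.
With w_t < w_m: w_h < w_p < w_s < w_f < w_d < w_t < w_m.
Then w_m < w_a extends the chain to w_a.
So w_h < w_a; w_a is the larger of the two.

w_a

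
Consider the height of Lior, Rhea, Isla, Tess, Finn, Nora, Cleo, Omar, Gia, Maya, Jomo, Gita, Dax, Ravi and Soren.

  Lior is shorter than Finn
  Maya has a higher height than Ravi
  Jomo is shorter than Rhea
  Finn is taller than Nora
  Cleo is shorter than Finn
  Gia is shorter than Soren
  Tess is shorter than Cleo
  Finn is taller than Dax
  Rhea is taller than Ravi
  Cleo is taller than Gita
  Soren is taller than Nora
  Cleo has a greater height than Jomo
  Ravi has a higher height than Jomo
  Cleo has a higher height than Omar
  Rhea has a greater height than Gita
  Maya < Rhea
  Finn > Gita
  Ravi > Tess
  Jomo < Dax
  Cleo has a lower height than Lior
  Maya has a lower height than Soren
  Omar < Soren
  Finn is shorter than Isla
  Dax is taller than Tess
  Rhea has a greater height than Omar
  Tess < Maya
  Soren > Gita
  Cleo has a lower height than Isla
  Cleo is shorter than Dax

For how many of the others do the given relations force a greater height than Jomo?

9

From Jomo the given relations immediately reach Ravi, Cleo, Dax, Rhea.
From those, Maya, Lior, Finn, Isla — 8 in total.
From those, Soren — 9 in total.
No other element is forced above Jomo by the given relations, so the count is 9.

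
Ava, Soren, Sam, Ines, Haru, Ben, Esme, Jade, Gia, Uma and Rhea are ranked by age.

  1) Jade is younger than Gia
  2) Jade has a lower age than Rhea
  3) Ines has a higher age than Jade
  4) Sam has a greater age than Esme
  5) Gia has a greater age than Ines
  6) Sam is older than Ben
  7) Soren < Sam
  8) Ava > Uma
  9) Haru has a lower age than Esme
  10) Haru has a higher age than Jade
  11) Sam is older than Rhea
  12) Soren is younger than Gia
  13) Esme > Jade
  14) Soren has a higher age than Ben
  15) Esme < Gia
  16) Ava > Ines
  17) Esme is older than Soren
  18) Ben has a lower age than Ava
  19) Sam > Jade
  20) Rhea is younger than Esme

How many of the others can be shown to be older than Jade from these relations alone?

7

The elements the relations force above Jade are Haru, Rhea, Esme, Ines, Ava, Gia, Sam — no chain reaches any other.
That is 7.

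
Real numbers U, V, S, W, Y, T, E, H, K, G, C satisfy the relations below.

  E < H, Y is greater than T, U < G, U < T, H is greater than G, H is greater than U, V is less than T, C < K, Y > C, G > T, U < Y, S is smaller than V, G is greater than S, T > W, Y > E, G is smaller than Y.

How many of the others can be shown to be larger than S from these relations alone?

Directly above S: V, G.
One step further: T, H, Y (5 so far).
No other element is forced above S by the given relations, so the count is 5.

5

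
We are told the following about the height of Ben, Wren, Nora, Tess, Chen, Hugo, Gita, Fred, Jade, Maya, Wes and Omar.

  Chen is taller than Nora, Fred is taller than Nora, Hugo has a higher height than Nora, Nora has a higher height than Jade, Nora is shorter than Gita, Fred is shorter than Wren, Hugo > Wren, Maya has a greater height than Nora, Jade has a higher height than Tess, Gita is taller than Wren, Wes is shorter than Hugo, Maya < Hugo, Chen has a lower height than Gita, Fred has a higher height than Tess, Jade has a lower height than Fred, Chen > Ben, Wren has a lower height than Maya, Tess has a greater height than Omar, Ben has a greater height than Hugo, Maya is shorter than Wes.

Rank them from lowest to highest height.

Each adjacent pair is fixed by a given relation: Omar < Tess; Tess < Jade; Jade < Nora; Nora < Fred; Fred < Wren; Wren < Maya; Maya < Wes; Wes < Hugo; Hugo < Ben; Ben < Chen; Chen < Gita. Chaining them end to end gives the full order.

Omar < Tess < Jade < Nora < Fred < Wren < Maya < Wes < Hugo < Ben < Chen < Gita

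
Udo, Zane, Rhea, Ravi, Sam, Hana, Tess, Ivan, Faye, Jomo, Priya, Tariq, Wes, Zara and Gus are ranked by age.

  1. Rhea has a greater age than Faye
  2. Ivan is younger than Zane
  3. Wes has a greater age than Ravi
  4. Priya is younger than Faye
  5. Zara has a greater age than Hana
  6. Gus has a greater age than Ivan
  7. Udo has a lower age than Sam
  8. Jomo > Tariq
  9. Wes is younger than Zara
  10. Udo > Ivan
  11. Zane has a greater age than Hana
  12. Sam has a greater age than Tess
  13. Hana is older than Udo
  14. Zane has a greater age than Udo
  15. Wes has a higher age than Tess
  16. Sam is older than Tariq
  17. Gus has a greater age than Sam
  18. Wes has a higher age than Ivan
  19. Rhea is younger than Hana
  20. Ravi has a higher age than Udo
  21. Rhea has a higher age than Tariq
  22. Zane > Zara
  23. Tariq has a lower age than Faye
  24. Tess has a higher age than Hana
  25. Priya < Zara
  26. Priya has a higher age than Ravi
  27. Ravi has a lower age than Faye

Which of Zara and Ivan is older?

Zara

Link the given pairs in sequence: Ivan < Udo; Udo < Ravi; Ravi < Priya; Priya < Faye; Faye < Rhea; Rhea < Hana; Hana < Tess; Tess < Wes; Wes < Zara.
Chaining these gives Ivan < Udo < Ravi < Priya < Faye < Rhea < Hana < Tess < Wes < Zara.
So Ivan < Zara; Zara is the older of the two.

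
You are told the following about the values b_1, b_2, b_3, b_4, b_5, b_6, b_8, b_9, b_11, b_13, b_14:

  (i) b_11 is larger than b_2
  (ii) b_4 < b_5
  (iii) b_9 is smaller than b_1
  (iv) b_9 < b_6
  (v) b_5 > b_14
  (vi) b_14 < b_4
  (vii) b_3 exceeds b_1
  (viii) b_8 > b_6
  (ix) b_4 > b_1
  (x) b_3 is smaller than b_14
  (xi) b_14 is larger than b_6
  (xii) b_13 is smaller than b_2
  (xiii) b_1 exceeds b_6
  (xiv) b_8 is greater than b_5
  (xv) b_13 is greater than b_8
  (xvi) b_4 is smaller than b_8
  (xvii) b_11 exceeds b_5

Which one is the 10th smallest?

Piecing the relations together gives one ordering: b_9 < b_6 < b_1 < b_3 < b_14 < b_4 < b_5 < b_8 < b_13 < b_2 < b_11.
Counting 10 from the smallest end gives b_2.

b_2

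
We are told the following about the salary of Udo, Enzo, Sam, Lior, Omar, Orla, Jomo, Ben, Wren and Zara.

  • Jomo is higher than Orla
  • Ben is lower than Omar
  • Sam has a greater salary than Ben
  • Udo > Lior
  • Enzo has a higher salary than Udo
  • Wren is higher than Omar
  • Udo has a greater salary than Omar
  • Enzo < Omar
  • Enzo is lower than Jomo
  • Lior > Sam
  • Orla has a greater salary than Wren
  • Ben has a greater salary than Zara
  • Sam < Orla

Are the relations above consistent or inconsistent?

inconsistent

We have Omar < Udo stated directly, yet also Udo < Enzo < Omar by chaining the others — so Udo < Omar. Contradiction.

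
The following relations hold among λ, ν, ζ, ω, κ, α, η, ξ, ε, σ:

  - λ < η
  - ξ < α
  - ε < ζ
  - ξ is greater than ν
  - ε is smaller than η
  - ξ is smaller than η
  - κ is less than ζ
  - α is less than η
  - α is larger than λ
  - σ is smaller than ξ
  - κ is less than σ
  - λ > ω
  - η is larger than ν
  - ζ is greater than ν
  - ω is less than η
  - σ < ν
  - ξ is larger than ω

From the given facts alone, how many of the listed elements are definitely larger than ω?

4

From ω the given relations immediately reach ξ, λ, η.
From those, α — 4 in total.
No other element is forced above ω by the given relations, so the count is 4.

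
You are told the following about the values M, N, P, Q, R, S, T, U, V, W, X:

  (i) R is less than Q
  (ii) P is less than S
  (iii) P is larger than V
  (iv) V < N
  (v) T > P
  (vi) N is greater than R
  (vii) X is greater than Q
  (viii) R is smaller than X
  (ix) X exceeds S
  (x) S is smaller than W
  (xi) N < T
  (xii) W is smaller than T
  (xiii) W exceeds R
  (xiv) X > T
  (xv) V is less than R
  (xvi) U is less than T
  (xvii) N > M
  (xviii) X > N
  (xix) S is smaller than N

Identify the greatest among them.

X

V is not greatest since V < N; R is not greatest since R < W; U is not greatest since U < T; P is not greatest since P < S; S is not greatest since S < W; Q is not greatest since Q < X; W is not greatest since W < T; M is not greatest since M < N; N is not greatest since N < T; T is not greatest since T < X.
Only X has nothing above it, so X is the greatest.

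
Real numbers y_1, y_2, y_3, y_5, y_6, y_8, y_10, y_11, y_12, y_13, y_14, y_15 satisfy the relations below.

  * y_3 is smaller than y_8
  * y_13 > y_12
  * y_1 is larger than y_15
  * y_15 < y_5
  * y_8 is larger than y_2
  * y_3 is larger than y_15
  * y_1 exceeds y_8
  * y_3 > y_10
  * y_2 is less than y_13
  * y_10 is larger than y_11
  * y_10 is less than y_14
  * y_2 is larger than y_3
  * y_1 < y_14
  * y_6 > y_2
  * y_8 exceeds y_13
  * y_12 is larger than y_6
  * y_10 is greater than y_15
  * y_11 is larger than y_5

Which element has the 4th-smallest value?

y_10

Chaining the given pairs: y_15 < y_5 < y_11 < y_10 < y_3 < y_2 < y_6 < y_12 < y_13 < y_8 < y_1 < y_14.
The 4th smallest is y_10.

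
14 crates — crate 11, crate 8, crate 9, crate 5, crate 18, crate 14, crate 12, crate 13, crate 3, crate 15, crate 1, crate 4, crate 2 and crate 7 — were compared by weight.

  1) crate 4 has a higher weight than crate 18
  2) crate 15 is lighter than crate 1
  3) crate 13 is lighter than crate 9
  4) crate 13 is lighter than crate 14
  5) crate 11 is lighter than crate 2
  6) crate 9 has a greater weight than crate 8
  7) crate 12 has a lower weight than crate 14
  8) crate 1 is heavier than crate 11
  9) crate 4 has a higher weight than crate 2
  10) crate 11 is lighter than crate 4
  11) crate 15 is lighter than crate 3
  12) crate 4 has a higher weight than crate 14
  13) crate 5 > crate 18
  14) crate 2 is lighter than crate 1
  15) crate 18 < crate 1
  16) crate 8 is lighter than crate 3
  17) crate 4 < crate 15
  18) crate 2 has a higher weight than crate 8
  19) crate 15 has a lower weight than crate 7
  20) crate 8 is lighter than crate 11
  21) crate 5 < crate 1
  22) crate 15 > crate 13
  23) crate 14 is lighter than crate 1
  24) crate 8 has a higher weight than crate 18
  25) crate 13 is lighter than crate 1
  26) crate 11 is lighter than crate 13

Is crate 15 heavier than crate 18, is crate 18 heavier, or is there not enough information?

crate 18 < crate 8 and crate 8 < crate 11 give crate 18 < crate 11.
Then crate 11 < crate 13 extends the chain to crate 13.
Then crate 13 < crate 14 extends the chain to crate 14.
With crate 14 < crate 4: crate 18 < crate 8 < crate 11 < crate 13 < crate 14 < crate 4.
With crate 4 < crate 15: crate 18 < crate 8 < crate 11 < crate 13 < crate 14 < crate 4 < crate 15.
So crate 15 is heavier.

crate 15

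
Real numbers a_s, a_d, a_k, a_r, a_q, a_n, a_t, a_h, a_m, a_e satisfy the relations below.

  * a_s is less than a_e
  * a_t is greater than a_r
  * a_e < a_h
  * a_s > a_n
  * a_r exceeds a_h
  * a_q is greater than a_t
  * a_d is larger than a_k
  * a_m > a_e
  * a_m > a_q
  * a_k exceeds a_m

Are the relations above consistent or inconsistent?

The single ordering a_n < a_s < a_e < a_h < a_r < a_t < a_q < a_m < a_k < a_d satisfies every listed relation, so no contradiction arises.

consistent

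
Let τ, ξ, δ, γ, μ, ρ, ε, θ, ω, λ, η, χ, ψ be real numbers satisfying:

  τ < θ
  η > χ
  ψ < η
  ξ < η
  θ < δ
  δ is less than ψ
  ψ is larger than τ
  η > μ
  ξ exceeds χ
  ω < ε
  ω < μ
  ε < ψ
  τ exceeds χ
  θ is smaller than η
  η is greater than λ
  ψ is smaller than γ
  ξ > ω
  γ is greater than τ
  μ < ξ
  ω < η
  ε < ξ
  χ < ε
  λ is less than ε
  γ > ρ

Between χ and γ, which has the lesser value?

χ < τ and τ < θ give χ < θ.
With θ < δ: χ < τ < θ < δ.
Then δ < ψ extends the chain to ψ.
Then ψ < γ extends the chain to γ.
So χ < γ; χ is the smaller of the two.

χ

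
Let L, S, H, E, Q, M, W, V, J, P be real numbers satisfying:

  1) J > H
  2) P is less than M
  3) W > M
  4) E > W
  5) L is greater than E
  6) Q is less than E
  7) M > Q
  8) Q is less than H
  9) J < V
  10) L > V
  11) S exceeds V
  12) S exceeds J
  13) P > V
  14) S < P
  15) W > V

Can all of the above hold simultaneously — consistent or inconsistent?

consistent

The single ordering Q < H < J < V < S < P < M < W < E < L satisfies every listed relation, so no contradiction arises.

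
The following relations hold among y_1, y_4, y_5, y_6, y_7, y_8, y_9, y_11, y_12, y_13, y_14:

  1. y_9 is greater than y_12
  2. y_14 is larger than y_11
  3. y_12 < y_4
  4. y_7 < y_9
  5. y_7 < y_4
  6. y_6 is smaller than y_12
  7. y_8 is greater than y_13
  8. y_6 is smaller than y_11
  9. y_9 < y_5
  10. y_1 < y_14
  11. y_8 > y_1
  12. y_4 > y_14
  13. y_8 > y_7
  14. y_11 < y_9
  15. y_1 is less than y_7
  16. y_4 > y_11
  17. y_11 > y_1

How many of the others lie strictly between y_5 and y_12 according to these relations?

The relations place y_12 below y_5. An element lies strictly between them when it is forced above y_12 and also forced below y_5.
Above y_12: {y_9, y_4}. Below y_5: {y_6, y_1, y_11, y_7, y_9}.
Intersection: {y_9} — 1.

1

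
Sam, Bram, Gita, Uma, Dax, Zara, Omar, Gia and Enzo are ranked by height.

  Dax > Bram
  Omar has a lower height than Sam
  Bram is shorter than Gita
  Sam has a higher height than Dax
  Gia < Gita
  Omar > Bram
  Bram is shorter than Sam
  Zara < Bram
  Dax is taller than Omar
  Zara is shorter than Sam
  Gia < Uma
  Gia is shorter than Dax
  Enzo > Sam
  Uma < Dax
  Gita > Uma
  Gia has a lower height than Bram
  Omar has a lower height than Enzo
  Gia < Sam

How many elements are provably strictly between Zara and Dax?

2

Chaining upward from Zara reaches: Bram, Omar, Gita, Sam, Enzo.
Chaining downward from Dax reaches: Gia, Uma, Bram, Omar.
Strictly between Zara and Dax are those in both lists: Bram, Omar — 2 elements.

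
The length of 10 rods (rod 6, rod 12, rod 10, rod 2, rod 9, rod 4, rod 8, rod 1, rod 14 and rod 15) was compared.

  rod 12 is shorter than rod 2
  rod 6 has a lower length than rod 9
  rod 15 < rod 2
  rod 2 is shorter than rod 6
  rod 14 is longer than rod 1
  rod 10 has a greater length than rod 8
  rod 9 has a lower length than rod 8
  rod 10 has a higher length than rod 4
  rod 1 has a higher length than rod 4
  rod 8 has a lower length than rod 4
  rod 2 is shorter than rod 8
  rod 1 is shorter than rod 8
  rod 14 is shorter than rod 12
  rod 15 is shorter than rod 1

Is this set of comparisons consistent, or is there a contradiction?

inconsistent

Chaining the given relations yields rod 1 < rod 14 < rod 12 < rod 2 < rod 6 < rod 9 < rod 8 < rod 4, so rod 1 < rod 4. But one relation states rod 4 < rod 1. These cannot both hold.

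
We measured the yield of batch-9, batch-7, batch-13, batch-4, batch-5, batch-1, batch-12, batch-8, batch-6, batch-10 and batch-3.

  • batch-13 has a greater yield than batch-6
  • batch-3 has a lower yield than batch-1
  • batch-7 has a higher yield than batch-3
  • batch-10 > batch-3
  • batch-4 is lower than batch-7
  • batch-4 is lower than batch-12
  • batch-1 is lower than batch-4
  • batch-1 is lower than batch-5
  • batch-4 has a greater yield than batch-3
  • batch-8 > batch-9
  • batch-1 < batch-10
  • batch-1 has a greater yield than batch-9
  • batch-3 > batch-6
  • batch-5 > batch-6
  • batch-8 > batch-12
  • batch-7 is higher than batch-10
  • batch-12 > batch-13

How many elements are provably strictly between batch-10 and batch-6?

The relations place batch-6 below batch-10. An element lies strictly between them when it is forced above batch-6 and also forced below batch-10.
Above batch-6: {batch-13, batch-3, batch-1, batch-4, batch-12, batch-7, batch-5, batch-8}. Below batch-10: {batch-3, batch-9, batch-1}.
Intersection: {batch-3, batch-1} — 2.

2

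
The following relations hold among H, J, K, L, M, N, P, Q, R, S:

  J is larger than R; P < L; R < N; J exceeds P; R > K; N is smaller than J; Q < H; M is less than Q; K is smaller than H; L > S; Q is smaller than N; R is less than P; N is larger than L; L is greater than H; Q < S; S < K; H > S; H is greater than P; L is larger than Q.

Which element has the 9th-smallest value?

N

Piecing the relations together gives one ordering: M < Q < S < K < R < P < H < L < N < J.
The 9th smallest is N.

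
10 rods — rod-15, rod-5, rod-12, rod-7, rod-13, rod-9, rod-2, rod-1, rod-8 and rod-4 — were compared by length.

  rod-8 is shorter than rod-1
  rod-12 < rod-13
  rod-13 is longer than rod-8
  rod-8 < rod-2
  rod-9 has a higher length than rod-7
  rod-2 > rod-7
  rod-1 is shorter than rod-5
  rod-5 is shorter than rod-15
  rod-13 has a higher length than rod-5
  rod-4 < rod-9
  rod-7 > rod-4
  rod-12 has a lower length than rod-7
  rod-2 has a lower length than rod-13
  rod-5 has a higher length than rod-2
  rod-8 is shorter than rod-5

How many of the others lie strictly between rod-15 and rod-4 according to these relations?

3

Chaining upward from rod-4 reaches: rod-7, rod-9, rod-2, rod-5, rod-13.
Chaining downward from rod-15 reaches: rod-12, rod-8, rod-7, rod-2, rod-1, rod-5.
Strictly between rod-4 and rod-15 are those in both lists: rod-7, rod-2, rod-5 — 3 elements.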